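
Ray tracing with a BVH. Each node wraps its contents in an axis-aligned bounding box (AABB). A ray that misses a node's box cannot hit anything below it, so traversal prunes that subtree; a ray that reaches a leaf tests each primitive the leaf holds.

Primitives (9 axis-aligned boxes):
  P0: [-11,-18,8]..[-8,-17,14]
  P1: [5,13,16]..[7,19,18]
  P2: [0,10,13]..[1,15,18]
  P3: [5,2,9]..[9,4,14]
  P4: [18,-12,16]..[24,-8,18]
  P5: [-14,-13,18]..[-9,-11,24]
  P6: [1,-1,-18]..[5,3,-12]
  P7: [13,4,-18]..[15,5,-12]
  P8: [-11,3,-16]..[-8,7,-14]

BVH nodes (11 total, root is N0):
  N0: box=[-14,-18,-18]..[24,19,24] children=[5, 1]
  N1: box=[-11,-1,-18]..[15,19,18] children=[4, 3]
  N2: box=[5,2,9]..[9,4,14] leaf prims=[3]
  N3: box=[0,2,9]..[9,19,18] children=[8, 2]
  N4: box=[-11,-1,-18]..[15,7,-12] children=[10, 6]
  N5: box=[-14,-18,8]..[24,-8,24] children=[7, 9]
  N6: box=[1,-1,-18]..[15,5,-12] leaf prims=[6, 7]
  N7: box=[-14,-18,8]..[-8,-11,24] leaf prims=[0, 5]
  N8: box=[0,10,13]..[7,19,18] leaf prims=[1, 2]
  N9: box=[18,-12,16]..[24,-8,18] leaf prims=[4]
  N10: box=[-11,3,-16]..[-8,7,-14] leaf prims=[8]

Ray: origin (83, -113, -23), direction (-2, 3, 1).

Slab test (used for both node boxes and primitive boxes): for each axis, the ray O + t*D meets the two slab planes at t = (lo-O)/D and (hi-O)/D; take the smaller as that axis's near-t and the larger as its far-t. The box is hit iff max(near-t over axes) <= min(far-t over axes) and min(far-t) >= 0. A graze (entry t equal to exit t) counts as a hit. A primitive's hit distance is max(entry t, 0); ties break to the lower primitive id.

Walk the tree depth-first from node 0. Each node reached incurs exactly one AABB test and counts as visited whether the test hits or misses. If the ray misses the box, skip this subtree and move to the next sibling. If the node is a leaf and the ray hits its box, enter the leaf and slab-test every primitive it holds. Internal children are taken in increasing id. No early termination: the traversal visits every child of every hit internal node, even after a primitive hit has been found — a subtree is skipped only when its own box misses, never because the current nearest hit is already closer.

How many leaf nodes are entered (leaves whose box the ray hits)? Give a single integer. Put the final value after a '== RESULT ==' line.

Walk:
N0 x:[59/2,97/2] y:[95/3,44] z:[5,47] -> hit [95/3,44], descend [1, 5]
  N1 x:[34,47] y:[112/3,44] z:[5,41] -> hit [112/3,41], descend [3, 4]
    N3 x:[37,83/2] y:[115/3,44] z:[32,41] -> hit [115/3,41], descend [2, 8]
      N2 x:[37,39] y:[115/3,39] z:[32,37] -> miss, prune
      N8 x:[38,83/2] y:[41,44] z:[36,41] -> hit [41,41] leaf, test {P1(miss), P2@t=41}
    N4 x:[34,47] y:[112/3,40] z:[5,11] -> miss, prune
  N5 x:[59/2,97/2] y:[95/3,35] z:[31,47] -> hit [95/3,35], descend [7, 9]
    N7 x:[91/2,97/2] y:[95/3,34] z:[31,47] -> miss, prune
    N9 x:[59/2,65/2] y:[101/3,35] z:[39,41] -> miss, prune

Summary -> nodes [0, 1, 3, 2, 8, 4, 5, 7, 9]; box-tests=9; leaf-entries=1; first=P2

== RESULT ==
1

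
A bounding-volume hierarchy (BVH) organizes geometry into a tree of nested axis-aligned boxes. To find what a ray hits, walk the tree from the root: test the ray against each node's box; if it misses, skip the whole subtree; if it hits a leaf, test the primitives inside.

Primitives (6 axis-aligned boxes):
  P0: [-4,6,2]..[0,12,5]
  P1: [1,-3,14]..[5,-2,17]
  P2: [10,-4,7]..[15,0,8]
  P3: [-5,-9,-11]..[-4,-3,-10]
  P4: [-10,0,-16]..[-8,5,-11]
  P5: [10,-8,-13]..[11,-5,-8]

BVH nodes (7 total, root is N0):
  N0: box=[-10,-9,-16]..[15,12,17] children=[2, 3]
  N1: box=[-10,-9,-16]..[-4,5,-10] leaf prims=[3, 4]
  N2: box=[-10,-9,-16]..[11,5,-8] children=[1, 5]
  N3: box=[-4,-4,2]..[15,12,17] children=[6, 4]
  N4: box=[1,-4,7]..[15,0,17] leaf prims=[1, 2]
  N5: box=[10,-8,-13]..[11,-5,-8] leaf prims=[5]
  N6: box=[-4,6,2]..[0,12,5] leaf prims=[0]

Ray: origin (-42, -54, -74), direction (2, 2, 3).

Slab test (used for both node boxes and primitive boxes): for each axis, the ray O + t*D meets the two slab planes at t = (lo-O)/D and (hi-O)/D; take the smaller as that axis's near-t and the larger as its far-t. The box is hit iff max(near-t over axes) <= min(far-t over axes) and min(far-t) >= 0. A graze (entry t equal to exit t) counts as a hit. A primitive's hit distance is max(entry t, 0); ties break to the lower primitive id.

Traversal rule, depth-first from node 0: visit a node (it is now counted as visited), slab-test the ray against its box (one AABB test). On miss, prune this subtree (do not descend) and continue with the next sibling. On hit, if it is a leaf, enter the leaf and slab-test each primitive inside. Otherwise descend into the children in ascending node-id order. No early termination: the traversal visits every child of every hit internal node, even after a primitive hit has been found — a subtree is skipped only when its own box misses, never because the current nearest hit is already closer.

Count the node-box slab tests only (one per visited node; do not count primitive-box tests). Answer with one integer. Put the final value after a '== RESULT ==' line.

Trace the traversal:
N0 x:[16,57/2] y:[45/2,33] z:[58/3,91/3] -> hit [45/2,57/2], descend [2, 3]
  N2 x:[16,53/2] y:[45/2,59/2] z:[58/3,22] -> miss, prune
  N3 x:[19,57/2] y:[25,33] z:[76/3,91/3] -> hit [76/3,57/2], descend [4, 6]
    N4 x:[43/2,57/2] y:[25,27] z:[27,91/3] -> hit [27,27] leaf, test {P1(miss), P2@t=27}
    N6 x:[19,21] y:[30,33] z:[76/3,79/3] -> miss, prune

5 AABB tests over nodes [0, 2, 3, 4, 6]; 1 leaf entered; closest P2.

== RESULT ==
5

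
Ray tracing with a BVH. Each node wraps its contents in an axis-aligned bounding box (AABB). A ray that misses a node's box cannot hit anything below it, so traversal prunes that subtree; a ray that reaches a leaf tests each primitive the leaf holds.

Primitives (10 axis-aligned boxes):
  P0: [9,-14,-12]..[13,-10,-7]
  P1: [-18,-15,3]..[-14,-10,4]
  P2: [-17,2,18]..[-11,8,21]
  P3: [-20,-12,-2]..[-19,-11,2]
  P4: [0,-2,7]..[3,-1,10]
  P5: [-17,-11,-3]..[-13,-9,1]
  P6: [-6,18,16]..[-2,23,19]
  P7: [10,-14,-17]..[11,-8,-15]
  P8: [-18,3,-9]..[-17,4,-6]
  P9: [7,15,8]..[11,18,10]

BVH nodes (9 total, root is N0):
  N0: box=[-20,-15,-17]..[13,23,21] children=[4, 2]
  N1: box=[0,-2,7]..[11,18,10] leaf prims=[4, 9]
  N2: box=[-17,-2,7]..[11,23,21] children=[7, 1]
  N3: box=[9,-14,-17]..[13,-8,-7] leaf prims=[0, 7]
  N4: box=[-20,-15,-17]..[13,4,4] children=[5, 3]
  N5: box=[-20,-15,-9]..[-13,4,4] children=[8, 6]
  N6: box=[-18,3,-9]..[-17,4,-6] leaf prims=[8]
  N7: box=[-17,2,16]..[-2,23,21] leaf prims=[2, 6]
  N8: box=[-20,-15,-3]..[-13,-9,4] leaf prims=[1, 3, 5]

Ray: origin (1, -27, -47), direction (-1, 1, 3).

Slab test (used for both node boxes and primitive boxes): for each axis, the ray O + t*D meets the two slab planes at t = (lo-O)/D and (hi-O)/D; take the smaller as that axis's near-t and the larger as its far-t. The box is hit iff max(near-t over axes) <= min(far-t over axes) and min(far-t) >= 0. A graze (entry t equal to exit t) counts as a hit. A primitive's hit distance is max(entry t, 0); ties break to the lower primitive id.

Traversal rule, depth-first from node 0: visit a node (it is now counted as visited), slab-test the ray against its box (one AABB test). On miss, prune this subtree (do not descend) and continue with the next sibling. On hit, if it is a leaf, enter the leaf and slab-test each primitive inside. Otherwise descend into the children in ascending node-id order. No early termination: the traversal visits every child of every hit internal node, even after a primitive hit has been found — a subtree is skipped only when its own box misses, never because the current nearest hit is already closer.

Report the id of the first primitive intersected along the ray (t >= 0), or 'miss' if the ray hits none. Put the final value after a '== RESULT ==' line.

Traverse from the root:
N0 x:[-12,21] y:[12,50] z:[10,68/3] -> hit [12,21], descend [2, 4]
  N2 x:[-10,18] y:[25,50] z:[18,68/3] -> miss, prune
  N4 x:[-12,21] y:[12,31] z:[10,17] -> hit [12,17], descend [3, 5]
    N3 x:[-12,-8] y:[13,19] z:[10,40/3] -> miss, prune
    N5 x:[14,21] y:[12,31] z:[38/3,17] -> hit [14,17], descend [6, 8]
      N6 x:[18,19] y:[30,31] z:[38/3,41/3] -> miss, prune
      N8 x:[14,21] y:[12,18] z:[44/3,17] -> hit [44/3,17] leaf, test {P1@t=50/3, P3(miss), P5@t=16}

Summary -> nodes [0, 2, 4, 3, 5, 6, 8]; box-tests=7; leaf-entries=1; first=P5

== RESULT ==
5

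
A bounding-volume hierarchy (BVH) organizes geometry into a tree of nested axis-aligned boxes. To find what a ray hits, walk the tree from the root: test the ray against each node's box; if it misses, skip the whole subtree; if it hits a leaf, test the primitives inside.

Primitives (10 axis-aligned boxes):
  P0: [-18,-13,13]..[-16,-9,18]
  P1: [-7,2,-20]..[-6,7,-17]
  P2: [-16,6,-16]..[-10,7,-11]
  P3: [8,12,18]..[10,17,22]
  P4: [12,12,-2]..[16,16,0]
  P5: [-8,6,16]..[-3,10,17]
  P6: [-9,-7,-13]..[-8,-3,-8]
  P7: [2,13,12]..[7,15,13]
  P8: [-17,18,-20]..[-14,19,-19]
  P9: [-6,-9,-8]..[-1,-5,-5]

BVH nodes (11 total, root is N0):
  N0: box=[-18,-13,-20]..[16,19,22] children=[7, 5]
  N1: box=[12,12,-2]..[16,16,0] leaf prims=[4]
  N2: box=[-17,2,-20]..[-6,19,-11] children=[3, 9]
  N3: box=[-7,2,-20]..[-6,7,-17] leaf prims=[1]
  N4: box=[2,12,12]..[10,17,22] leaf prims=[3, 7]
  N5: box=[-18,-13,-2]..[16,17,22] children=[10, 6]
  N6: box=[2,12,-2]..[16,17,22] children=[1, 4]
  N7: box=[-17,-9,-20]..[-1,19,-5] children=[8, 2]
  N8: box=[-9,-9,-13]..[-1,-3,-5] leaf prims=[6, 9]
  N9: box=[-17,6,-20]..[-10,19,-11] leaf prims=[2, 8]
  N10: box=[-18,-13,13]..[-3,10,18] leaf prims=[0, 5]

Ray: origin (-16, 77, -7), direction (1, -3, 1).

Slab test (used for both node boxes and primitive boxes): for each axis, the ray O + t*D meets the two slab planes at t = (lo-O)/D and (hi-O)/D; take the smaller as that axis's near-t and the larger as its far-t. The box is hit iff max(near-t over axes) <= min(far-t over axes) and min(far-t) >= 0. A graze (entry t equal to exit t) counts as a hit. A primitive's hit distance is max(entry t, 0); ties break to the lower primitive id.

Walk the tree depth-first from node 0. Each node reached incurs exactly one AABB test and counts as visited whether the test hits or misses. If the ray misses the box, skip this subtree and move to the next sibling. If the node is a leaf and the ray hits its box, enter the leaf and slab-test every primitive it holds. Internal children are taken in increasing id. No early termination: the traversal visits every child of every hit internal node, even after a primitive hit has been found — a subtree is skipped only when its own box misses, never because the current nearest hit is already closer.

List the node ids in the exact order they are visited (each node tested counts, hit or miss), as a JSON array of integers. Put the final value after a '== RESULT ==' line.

Traverse from the root:
N0 x:[-2,32] y:[58/3,30] z:[-13,29] -> hit [58/3,29], descend [5, 7]
  N5 x:[-2,32] y:[20,30] z:[5,29] -> hit [20,29], descend [6, 10]
    N6 x:[18,32] y:[20,65/3] z:[5,29] -> hit [20,65/3], descend [1, 4]
      N1 x:[28,32] y:[61/3,65/3] z:[5,7] -> miss, prune
      N4 x:[18,26] y:[20,65/3] z:[19,29] -> hit [20,65/3] leaf, test {P3(miss), P7(miss)}
    N10 x:[-2,13] y:[67/3,30] z:[20,25] -> miss, prune
  N7 x:[-1,15] y:[58/3,86/3] z:[-13,2] -> miss, prune

order=[0, 5, 6, 1, 4, 10, 7]  |boxes|=7  |leaves|=1  hit=miss

== RESULT ==
[0, 5, 6, 1, 4, 10, 7]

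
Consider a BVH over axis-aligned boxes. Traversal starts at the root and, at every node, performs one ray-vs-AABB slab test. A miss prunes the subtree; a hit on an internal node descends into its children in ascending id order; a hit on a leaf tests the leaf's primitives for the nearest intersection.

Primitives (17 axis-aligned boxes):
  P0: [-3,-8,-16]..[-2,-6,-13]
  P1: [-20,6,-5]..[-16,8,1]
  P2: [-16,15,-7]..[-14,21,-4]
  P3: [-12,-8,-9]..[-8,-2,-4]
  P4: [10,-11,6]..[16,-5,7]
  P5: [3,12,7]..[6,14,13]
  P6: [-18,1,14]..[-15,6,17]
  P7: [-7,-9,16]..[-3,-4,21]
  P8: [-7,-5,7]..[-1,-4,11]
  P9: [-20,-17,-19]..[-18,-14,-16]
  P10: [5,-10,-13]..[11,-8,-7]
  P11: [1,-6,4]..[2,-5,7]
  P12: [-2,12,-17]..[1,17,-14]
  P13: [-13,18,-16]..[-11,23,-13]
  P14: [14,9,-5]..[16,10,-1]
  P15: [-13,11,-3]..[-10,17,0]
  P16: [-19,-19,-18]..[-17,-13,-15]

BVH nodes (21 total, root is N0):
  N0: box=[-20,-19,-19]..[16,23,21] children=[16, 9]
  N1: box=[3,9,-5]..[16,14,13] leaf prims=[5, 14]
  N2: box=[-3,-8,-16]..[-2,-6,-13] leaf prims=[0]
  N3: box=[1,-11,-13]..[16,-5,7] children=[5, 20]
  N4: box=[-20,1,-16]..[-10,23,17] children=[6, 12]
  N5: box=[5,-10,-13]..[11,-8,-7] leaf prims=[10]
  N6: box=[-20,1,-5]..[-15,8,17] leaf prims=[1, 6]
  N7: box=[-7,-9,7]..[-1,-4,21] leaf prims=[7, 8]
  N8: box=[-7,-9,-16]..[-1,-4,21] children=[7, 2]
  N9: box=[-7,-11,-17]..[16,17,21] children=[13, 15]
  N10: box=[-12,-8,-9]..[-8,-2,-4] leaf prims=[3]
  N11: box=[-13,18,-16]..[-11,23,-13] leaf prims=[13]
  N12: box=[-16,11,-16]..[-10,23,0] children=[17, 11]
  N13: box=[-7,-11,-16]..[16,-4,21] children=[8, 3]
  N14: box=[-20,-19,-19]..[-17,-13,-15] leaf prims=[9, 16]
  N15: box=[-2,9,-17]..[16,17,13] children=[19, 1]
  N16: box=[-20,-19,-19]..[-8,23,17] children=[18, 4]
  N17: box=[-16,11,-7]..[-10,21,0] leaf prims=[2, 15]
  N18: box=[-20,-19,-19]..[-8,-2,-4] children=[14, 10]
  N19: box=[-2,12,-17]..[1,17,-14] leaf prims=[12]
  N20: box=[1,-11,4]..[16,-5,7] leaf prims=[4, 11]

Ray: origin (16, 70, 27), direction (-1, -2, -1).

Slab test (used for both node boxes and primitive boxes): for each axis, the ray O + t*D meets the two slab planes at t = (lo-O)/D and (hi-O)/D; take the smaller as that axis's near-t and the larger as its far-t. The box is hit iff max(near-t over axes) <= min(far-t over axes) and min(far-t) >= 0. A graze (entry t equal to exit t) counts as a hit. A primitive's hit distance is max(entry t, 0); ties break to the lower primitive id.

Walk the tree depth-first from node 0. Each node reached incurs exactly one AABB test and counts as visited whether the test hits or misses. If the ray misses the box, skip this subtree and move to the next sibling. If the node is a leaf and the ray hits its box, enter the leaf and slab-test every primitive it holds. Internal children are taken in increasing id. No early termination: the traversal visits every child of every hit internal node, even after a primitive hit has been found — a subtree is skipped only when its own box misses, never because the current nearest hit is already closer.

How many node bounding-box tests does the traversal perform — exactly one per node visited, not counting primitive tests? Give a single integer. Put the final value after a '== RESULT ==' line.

Trace the traversal:
N0 x:[0,36] y:[47/2,89/2] z:[6,46] -> hit [47/2,36], descend [9, 16]
  N9 x:[0,23] y:[53/2,81/2] z:[6,44] -> miss, prune
  N16 x:[24,36] y:[47/2,89/2] z:[10,46] -> hit [24,36], descend [4, 18]
    N4 x:[26,36] y:[47/2,69/2] z:[10,43] -> hit [26,69/2], descend [6, 12]
      N6 x:[31,36] y:[31,69/2] z:[10,32] -> hit [31,32] leaf, test {P1@t=32, P6(miss)}
      N12 x:[26,32] y:[47/2,59/2] z:[27,43] -> hit [27,59/2], descend [11, 17]
        N11 x:[27,29] y:[47/2,26] z:[40,43] -> miss, prune
        N17 x:[26,32] y:[49/2,59/2] z:[27,34] -> hit [27,59/2] leaf, test {P2(miss), P15@t=27}
    N18 x:[24,36] y:[36,89/2] z:[31,46] -> hit [36,36], descend [10, 14]
      N10 x:[24,28] y:[36,39] z:[31,36] -> miss, prune
      N14 x:[33,36] y:[83/2,89/2] z:[42,46] -> miss, prune

order=[0, 9, 16, 4, 6, 12, 11, 17, 18, 10, 14]  |boxes|=11  |leaves|=2  hit=P15

== RESULT ==
11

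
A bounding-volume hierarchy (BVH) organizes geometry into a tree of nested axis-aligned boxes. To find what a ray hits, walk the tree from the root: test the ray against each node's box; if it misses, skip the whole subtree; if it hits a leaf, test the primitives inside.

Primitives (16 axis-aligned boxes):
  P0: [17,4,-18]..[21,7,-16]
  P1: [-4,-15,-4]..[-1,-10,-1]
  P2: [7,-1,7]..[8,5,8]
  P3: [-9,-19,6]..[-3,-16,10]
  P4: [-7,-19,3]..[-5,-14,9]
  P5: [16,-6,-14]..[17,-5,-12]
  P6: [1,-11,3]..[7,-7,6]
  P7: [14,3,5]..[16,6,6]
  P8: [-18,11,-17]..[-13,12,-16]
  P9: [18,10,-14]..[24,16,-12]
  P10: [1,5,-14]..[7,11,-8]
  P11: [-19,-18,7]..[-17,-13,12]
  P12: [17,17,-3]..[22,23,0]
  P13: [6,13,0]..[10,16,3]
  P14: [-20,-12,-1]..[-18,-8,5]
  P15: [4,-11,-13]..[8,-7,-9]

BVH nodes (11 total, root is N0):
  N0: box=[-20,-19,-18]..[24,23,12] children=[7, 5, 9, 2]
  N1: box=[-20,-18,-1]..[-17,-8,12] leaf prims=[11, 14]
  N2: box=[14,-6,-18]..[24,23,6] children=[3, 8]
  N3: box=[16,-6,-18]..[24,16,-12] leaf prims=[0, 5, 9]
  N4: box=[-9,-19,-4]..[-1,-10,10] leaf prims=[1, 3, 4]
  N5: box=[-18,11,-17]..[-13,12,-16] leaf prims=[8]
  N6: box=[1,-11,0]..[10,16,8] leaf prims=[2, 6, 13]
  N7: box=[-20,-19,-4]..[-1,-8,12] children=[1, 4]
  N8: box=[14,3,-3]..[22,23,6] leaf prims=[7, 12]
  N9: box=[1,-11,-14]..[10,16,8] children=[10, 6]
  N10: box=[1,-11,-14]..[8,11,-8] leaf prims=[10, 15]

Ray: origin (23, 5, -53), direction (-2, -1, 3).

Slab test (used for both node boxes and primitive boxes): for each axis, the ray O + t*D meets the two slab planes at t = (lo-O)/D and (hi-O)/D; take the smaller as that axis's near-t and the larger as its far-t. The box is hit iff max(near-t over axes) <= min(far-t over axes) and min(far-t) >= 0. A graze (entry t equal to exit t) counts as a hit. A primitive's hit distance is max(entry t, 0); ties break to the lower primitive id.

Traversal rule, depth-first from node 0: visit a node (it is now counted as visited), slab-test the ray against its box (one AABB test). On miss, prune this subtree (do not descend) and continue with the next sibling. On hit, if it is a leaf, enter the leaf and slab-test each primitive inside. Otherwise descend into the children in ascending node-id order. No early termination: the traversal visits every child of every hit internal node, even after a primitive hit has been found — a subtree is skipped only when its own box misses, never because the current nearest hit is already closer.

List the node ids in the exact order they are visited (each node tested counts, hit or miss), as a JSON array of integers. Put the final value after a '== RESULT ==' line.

Trace the traversal:
N0 x:[-1/2,43/2] y:[-18,24] z:[35/3,65/3] -> hit [35/3,43/2], descend [2, 5, 7, 9]
  N2 x:[-1/2,9/2] y:[-18,11] z:[35/3,59/3] -> miss, prune
  N5 x:[18,41/2] y:[-7,-6] z:[12,37/3] -> miss, prune
  N7 x:[12,43/2] y:[13,24] z:[49/3,65/3] -> hit [49/3,43/2], descend [1, 4]
    N1 x:[20,43/2] y:[13,23] z:[52/3,65/3] -> hit [20,43/2] leaf, test {P11@t=20, P14(miss)}
    N4 x:[12,16] y:[15,24] z:[49/3,21] -> miss, prune
  N9 x:[13/2,11] y:[-11,16] z:[13,61/3] -> miss, prune

Summary -> nodes [0, 2, 5, 7, 1, 4, 9]; box-tests=7; leaf-entries=1; first=P11

== RESULT ==
[0, 2, 5, 7, 1, 4, 9]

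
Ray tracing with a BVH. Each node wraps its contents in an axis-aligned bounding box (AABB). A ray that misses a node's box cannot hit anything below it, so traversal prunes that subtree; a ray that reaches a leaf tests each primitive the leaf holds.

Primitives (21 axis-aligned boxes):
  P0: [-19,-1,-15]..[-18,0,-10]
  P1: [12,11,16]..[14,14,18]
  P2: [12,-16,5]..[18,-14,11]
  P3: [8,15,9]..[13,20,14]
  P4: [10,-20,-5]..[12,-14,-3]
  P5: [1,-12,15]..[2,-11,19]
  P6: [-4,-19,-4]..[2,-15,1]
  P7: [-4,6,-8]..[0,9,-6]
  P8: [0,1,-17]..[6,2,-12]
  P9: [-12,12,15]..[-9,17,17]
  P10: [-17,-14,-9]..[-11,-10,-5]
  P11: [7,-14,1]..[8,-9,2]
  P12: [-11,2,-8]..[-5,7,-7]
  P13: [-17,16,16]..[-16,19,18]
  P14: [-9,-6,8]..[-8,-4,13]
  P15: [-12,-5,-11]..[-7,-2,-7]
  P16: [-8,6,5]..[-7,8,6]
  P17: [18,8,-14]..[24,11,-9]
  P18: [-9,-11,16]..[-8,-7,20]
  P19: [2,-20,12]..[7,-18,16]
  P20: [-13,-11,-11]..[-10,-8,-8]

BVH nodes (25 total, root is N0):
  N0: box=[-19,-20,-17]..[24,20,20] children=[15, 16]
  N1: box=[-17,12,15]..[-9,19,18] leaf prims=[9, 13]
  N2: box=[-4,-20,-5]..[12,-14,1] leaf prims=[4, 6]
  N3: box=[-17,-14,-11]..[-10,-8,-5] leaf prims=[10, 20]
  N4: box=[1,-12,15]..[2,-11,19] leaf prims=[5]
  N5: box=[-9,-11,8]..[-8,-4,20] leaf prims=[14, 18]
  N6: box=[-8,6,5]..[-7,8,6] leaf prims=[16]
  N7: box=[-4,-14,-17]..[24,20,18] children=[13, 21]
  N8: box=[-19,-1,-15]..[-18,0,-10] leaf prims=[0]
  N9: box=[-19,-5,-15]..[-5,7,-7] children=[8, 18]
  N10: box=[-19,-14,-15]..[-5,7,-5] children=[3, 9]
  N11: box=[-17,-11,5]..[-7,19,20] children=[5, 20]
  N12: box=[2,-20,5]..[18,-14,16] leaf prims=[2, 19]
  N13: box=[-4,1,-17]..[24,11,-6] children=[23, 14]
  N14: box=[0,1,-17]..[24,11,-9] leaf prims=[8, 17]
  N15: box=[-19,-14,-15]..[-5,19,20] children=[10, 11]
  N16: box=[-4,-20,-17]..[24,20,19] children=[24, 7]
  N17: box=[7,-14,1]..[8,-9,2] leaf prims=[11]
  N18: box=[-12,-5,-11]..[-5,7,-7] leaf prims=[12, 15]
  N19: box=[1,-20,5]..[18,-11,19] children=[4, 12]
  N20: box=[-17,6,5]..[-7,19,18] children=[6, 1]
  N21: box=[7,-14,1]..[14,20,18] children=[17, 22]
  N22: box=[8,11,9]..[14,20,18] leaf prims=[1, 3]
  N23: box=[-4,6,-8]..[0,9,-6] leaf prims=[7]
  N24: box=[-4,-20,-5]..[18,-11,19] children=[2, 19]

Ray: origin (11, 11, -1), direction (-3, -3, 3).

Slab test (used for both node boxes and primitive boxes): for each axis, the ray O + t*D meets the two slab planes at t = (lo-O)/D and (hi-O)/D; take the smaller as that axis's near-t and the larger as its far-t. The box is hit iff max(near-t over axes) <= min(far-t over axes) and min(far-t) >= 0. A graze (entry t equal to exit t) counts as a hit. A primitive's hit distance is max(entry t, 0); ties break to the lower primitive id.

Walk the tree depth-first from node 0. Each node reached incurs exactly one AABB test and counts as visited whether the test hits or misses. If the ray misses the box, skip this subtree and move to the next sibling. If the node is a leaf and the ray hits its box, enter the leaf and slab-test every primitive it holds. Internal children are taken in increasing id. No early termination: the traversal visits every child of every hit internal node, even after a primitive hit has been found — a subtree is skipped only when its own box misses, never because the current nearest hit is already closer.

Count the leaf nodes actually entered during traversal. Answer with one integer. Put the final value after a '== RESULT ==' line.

Traverse from the root:
N0 x:[-13/3,10] y:[-3,31/3] z:[-16/3,7] -> hit [-3,7], descend [15, 16]
  N15 x:[16/3,10] y:[-8/3,25/3] z:[-14/3,7] -> hit [16/3,7], descend [10, 11]
    N10 x:[16/3,10] y:[4/3,25/3] z:[-14/3,-4/3] -> miss, prune
    N11 x:[6,28/3] y:[-8/3,22/3] z:[2,7] -> hit [6,7], descend [5, 20]
      N5 x:[19/3,20/3] y:[5,22/3] z:[3,7] -> hit [19/3,20/3] leaf, test {P14(miss), P18@t=19/3}
      N20 x:[6,28/3] y:[-8/3,5/3] z:[2,19/3] -> miss, prune
  N16 x:[-13/3,5] y:[-3,31/3] z:[-16/3,20/3] -> hit [-3,5], descend [7, 24]
    N7 x:[-13/3,5] y:[-3,25/3] z:[-16/3,19/3] -> hit [-3,5], descend [13, 21]
      N13 x:[-13/3,5] y:[0,10/3] z:[-16/3,-5/3] -> miss, prune
      N21 x:[-1,4/3] y:[-3,25/3] z:[2/3,19/3] -> hit [2/3,4/3], descend [17, 22]
        N17 x:[1,4/3] y:[20/3,25/3] z:[2/3,1] -> miss, prune
        N22 x:[-1,1] y:[-3,0] z:[10/3,19/3] -> miss, prune
    N24 x:[-7/3,5] y:[22/3,31/3] z:[-4/3,20/3] -> miss, prune

order=[0, 15, 10, 11, 5, 20, 16, 7, 13, 21, 17, 22, 24]  |boxes|=13  |leaves|=1  hit=P18

== RESULT ==
1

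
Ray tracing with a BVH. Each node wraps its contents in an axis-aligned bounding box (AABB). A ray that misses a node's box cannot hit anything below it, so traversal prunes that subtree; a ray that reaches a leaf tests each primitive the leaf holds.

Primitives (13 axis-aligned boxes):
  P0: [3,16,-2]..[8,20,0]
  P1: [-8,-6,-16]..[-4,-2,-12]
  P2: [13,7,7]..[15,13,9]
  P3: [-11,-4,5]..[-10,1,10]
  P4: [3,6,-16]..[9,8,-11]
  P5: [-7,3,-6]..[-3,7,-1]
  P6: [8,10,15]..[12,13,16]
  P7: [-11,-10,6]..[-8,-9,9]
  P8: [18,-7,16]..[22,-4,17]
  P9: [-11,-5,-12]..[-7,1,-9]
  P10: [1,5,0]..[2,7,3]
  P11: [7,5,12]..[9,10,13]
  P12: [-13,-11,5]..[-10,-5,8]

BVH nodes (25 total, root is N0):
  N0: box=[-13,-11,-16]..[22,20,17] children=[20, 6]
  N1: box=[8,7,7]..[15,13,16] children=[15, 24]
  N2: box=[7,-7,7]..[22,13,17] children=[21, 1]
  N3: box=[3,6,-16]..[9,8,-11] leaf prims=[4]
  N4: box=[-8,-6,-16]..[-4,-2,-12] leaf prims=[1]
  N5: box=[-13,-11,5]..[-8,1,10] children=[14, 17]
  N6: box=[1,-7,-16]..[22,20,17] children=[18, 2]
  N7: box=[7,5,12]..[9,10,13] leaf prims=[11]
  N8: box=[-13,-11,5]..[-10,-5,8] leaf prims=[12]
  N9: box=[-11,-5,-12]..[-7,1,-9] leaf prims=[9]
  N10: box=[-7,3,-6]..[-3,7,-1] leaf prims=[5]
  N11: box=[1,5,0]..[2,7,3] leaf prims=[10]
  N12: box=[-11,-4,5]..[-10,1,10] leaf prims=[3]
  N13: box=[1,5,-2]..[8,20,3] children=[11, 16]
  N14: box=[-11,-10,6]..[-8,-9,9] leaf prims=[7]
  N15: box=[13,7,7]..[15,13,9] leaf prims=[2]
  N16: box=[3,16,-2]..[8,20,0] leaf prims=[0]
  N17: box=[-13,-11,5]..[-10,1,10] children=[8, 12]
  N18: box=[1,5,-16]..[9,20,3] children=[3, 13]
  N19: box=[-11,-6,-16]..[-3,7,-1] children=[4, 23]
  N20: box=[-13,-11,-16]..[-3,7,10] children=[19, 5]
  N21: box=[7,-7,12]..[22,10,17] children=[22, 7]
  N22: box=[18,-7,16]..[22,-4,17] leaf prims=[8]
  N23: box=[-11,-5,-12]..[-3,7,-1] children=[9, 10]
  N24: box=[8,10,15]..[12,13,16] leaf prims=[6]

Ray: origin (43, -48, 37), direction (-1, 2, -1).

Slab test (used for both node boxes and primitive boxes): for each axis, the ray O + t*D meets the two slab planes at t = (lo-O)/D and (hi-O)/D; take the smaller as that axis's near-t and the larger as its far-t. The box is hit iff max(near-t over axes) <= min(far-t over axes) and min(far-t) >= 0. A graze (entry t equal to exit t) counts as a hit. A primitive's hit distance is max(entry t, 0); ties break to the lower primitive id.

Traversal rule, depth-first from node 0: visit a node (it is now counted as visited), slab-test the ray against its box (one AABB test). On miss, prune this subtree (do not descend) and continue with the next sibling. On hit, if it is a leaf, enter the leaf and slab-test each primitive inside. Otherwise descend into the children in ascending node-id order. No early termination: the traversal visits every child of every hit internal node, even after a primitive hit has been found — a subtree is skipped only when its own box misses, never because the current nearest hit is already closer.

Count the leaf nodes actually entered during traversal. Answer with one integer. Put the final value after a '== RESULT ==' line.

Traverse from the root:
N0 x:[21,56] y:[37/2,34] z:[20,53] -> hit [21,34], descend [6, 20]
  N6 x:[21,42] y:[41/2,34] z:[20,53] -> hit [21,34], descend [2, 18]
    N2 x:[21,36] y:[41/2,61/2] z:[20,30] -> hit [21,30], descend [1, 21]
      N1 x:[28,35] y:[55/2,61/2] z:[21,30] -> hit [28,30], descend [15, 24]
        N15 x:[28,30] y:[55/2,61/2] z:[28,30] -> hit [28,30] leaf, test {P2@t=28}
        N24 x:[31,35] y:[29,61/2] z:[21,22] -> miss, prune
      N21 x:[21,36] y:[41/2,29] z:[20,25] -> hit [21,25], descend [7, 22]
        N7 x:[34,36] y:[53/2,29] z:[24,25] -> miss, prune
        N22 x:[21,25] y:[41/2,22] z:[20,21] -> hit [21,21] leaf, test {P8@t=21}
    N18 x:[34,42] y:[53/2,34] z:[34,53] -> hit [34,34], descend [3, 13]
      N3 x:[34,40] y:[27,28] z:[48,53] -> miss, prune
      N13 x:[35,42] y:[53/2,34] z:[34,39] -> miss, prune
  N20 x:[46,56] y:[37/2,55/2] z:[27,53] -> miss, prune

order=[0, 6, 2, 1, 15, 24, 21, 7, 22, 18, 3, 13, 20]  |boxes|=13  |leaves|=2  hit=P8

== RESULT ==
2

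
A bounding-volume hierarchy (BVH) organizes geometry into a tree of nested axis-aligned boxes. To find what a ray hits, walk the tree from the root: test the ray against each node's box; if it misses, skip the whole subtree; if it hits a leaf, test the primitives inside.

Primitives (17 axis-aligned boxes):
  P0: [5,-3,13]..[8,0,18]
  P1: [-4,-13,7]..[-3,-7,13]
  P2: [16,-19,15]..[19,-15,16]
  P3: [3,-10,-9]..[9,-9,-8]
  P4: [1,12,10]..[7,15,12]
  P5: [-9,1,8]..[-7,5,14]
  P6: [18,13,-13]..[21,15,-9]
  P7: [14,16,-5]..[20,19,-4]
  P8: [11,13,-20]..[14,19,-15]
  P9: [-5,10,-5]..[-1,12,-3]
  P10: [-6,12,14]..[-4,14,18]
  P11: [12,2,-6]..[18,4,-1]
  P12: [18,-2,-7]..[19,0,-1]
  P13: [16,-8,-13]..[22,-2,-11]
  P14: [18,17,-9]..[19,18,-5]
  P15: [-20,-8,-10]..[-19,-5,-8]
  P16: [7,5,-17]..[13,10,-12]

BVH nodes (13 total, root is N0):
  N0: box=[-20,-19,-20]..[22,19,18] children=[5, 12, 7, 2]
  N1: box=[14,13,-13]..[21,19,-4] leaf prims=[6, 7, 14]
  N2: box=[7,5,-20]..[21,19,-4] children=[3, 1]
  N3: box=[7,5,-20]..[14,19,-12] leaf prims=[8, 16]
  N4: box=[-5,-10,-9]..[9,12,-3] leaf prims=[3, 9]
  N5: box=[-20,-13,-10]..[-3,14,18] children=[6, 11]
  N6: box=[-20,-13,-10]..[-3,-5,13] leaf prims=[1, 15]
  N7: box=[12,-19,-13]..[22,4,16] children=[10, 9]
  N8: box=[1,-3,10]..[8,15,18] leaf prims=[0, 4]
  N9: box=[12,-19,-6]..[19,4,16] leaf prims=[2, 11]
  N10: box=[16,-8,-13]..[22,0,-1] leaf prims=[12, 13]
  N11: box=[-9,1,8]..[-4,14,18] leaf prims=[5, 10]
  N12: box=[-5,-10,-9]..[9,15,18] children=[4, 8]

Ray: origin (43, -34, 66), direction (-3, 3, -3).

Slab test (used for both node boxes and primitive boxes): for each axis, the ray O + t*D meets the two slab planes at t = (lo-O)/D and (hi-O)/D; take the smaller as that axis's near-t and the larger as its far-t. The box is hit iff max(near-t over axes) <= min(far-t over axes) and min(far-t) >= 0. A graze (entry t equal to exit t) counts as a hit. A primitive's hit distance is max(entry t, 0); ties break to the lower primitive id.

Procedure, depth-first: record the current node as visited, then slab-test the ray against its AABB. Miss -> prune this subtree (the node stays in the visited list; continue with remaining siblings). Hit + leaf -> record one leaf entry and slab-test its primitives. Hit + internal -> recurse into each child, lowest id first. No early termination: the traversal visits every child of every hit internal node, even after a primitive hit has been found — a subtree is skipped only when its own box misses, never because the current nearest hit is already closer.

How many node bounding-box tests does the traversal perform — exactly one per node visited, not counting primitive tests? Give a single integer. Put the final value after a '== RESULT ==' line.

Traverse from the root:
N0 x:[7,21] y:[5,53/3] z:[16,86/3] -> hit [16,53/3], descend [2, 5, 7, 12]
  N2 x:[22/3,12] y:[13,53/3] z:[70/3,86/3] -> miss, prune
  N5 x:[46/3,21] y:[7,16] z:[16,76/3] -> hit [16,16], descend [6, 11]
    N6 x:[46/3,21] y:[7,29/3] z:[53/3,76/3] -> miss, prune
    N11 x:[47/3,52/3] y:[35/3,16] z:[16,58/3] -> hit [16,16] leaf, test {P5(miss), P10@t=16}
  N7 x:[7,31/3] y:[5,38/3] z:[50/3,79/3] -> miss, prune
  N12 x:[34/3,16] y:[8,49/3] z:[16,25] -> hit [16,16], descend [4, 8]
    N4 x:[34/3,16] y:[8,46/3] z:[23,25] -> miss, prune
    N8 x:[35/3,14] y:[31/3,49/3] z:[16,56/3] -> miss, prune

9 AABB tests over nodes [0, 2, 5, 6, 11, 7, 12, 4, 8]; 1 leaf entered; closest P10.

== RESULT ==
9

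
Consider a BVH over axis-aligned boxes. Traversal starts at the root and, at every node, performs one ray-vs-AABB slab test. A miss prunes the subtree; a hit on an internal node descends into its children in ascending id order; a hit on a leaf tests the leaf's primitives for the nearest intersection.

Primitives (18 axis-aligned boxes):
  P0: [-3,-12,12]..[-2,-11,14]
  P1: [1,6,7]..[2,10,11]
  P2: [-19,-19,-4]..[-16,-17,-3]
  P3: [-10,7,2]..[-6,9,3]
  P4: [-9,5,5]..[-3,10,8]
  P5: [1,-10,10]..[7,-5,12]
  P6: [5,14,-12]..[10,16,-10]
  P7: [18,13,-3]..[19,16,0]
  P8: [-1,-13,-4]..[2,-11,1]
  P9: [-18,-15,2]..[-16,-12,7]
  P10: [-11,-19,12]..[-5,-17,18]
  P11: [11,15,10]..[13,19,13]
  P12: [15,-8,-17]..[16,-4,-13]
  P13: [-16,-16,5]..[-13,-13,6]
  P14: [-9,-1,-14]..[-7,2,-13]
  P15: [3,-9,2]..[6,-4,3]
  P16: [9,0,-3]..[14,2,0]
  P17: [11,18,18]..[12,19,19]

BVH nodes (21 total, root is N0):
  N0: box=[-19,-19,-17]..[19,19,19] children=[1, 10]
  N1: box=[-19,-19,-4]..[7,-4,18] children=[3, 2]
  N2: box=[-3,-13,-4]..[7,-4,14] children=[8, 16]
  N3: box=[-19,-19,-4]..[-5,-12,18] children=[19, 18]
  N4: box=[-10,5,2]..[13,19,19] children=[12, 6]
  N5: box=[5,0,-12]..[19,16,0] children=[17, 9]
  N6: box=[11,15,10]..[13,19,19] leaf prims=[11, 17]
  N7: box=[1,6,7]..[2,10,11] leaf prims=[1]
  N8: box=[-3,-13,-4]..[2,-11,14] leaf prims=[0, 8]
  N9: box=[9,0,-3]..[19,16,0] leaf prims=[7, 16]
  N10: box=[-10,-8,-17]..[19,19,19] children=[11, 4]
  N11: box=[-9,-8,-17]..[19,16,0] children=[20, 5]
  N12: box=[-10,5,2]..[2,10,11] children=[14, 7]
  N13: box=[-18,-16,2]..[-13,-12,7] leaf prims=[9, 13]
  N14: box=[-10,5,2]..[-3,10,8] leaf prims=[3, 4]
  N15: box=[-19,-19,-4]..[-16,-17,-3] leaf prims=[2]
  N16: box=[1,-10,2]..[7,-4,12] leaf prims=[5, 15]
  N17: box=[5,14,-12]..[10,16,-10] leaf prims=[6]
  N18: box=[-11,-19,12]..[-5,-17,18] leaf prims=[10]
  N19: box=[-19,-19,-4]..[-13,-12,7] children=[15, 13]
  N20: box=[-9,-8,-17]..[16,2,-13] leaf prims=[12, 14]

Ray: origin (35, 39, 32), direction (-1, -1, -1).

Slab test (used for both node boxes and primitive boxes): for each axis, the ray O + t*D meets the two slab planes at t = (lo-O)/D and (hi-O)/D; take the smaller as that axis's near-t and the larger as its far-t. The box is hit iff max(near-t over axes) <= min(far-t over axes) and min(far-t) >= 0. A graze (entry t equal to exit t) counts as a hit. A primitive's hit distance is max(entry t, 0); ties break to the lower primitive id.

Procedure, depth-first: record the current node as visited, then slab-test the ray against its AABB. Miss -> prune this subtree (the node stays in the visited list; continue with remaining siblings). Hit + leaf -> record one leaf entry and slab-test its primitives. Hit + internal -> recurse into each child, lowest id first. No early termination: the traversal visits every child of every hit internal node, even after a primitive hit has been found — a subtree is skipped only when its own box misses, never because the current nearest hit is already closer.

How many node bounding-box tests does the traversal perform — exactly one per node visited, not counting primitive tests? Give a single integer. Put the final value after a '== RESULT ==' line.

Traverse from the root:
N0 x:[16,54] y:[20,58] z:[13,49] -> hit [20,49], descend [1, 10]
  N1 x:[28,54] y:[43,58] z:[14,36] -> miss, prune
  N10 x:[16,45] y:[20,47] z:[13,49] -> hit [20,45], descend [4, 11]
    N4 x:[22,45] y:[20,34] z:[13,30] -> hit [22,30], descend [6, 12]
      N6 x:[22,24] y:[20,24] z:[13,22] -> hit [22,22] leaf, test {P11@t=22, P17(miss)}
      N12 x:[33,45] y:[29,34] z:[21,30] -> miss, prune
    N11 x:[16,44] y:[23,47] z:[32,49] -> hit [32,44], descend [5, 20]
      N5 x:[16,30] y:[23,39] z:[32,44] -> miss, prune
      N20 x:[19,44] y:[37,47] z:[45,49] -> miss, prune

Summary -> nodes [0, 1, 10, 4, 6, 12, 11, 5, 20]; box-tests=9; leaf-entries=1; first=P11

== RESULT ==
9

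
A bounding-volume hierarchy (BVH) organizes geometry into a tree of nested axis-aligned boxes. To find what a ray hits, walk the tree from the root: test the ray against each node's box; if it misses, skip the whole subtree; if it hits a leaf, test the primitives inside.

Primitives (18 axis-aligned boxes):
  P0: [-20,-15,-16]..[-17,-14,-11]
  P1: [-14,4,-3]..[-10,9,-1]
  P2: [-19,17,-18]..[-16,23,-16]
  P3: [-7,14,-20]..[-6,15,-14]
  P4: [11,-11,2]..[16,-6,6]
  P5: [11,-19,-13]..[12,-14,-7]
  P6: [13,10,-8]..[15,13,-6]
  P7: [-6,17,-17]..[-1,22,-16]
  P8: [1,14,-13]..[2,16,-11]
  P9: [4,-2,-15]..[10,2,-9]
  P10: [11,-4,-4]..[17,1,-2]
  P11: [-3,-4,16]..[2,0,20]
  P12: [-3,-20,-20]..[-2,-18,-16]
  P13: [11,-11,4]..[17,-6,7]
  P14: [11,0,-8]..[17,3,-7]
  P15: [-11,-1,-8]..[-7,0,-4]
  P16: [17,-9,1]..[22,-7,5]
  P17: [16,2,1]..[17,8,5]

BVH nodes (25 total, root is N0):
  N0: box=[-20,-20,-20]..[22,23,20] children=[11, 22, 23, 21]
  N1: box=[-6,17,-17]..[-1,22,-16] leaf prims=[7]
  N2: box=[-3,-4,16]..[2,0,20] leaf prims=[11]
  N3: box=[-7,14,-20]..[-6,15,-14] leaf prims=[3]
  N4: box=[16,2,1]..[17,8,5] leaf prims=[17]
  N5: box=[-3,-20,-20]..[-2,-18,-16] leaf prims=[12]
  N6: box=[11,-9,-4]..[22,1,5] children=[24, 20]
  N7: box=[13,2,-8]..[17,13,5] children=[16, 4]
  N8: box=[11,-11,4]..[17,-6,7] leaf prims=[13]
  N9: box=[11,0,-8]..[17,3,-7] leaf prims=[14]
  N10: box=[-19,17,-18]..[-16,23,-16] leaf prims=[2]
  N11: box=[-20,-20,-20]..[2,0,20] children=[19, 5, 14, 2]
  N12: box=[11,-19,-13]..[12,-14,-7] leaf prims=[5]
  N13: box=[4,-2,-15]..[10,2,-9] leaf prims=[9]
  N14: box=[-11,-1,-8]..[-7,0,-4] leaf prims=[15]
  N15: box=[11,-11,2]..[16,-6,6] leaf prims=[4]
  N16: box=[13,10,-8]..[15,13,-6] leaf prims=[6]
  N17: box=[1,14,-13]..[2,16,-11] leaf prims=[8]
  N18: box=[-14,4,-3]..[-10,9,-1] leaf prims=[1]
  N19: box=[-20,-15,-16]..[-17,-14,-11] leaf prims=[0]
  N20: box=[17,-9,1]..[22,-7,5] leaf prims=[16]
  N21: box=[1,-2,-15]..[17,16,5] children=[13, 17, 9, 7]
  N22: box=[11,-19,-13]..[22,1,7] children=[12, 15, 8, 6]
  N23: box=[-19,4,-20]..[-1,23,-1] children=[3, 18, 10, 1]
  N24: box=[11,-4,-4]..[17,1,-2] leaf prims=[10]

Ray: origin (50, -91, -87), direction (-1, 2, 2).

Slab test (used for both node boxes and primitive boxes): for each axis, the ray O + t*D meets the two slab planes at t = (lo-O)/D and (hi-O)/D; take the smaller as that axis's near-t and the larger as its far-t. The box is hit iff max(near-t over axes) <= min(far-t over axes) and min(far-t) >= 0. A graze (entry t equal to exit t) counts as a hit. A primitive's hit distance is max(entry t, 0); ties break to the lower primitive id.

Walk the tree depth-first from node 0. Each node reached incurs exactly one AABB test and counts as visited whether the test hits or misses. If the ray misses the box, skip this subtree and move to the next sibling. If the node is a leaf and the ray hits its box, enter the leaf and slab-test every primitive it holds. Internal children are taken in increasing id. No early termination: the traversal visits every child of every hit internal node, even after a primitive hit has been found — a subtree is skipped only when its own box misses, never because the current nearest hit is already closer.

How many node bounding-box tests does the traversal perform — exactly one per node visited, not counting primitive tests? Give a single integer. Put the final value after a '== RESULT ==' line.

Trace the traversal:
N0 x:[28,70] y:[71/2,57] z:[67/2,107/2] -> hit [71/2,107/2], descend [11, 21, 22, 23]
  N11 x:[48,70] y:[71/2,91/2] z:[67/2,107/2] -> miss, prune
  N21 x:[33,49] y:[89/2,107/2] z:[36,46] -> hit [89/2,46], descend [7, 9, 13, 17]
    N7 x:[33,37] y:[93/2,52] z:[79/2,46] -> miss, prune
    N9 x:[33,39] y:[91/2,47] z:[79/2,40] -> miss, prune
    N13 x:[40,46] y:[89/2,93/2] z:[36,39] -> miss, prune
    N17 x:[48,49] y:[105/2,107/2] z:[37,38] -> miss, prune
  N22 x:[28,39] y:[36,46] z:[37,47] -> hit [37,39], descend [6, 8, 12, 15]
    N6 x:[28,39] y:[41,46] z:[83/2,46] -> miss, prune
    N8 x:[33,39] y:[40,85/2] z:[91/2,47] -> miss, prune
    N12 x:[38,39] y:[36,77/2] z:[37,40] -> hit [38,77/2] leaf, test {P5@t=38}
    N15 x:[34,39] y:[40,85/2] z:[89/2,93/2] -> miss, prune
  N23 x:[51,69] y:[95/2,57] z:[67/2,43] -> miss, prune

Summary -> nodes [0, 11, 21, 7, 9, 13, 17, 22, 6, 8, 12, 15, 23]; box-tests=13; leaf-entries=1; first=P5

== RESULT ==
13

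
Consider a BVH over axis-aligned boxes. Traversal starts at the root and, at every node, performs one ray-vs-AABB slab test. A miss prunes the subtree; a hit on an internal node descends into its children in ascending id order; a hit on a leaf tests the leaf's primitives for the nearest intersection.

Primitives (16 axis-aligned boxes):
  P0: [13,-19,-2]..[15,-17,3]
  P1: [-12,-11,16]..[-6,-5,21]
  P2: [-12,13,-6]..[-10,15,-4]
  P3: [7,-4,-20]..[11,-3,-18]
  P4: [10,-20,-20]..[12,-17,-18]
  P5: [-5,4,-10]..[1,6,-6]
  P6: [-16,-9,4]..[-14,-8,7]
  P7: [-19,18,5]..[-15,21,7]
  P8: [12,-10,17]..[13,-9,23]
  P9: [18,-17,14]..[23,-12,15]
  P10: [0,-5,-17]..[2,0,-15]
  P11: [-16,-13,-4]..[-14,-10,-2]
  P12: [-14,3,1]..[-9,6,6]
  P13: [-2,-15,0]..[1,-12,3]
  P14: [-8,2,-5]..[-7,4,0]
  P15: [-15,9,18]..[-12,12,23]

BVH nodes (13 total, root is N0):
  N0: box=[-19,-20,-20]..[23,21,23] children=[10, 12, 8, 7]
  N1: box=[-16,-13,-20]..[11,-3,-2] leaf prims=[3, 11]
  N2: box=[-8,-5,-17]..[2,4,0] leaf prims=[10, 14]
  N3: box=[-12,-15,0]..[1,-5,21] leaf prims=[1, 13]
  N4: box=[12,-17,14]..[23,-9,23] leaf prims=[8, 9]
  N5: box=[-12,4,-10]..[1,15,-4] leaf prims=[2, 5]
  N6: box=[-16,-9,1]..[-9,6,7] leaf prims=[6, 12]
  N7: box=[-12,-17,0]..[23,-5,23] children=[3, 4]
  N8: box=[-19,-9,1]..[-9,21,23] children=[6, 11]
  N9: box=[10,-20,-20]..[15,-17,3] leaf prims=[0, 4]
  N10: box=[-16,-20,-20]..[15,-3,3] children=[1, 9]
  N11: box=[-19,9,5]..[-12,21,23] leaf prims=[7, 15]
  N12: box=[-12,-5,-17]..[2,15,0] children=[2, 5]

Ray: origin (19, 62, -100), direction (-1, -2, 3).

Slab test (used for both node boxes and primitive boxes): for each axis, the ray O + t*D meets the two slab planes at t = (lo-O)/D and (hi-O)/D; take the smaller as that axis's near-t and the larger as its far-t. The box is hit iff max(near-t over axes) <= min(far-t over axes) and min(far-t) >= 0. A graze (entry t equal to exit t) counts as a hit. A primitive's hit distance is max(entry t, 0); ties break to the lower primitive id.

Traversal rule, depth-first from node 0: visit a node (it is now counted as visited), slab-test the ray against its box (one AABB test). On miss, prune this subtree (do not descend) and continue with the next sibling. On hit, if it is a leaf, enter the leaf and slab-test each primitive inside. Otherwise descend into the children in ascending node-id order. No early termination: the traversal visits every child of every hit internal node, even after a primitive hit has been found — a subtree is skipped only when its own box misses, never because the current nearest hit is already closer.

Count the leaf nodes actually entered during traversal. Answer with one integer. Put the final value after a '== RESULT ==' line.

Traverse from the root:
N0 x:[-4,38] y:[41/2,41] z:[80/3,41] -> hit [80/3,38], descend [7, 8, 10, 12]
  N7 x:[-4,31] y:[67/2,79/2] z:[100/3,41] -> miss, prune
  N8 x:[28,38] y:[41/2,71/2] z:[101/3,41] -> hit [101/3,71/2], descend [6, 11]
    N6 x:[28,35] y:[28,71/2] z:[101/3,107/3] -> hit [101/3,35] leaf, test {P6@t=35, P12(miss)}
    N11 x:[31,38] y:[41/2,53/2] z:[35,41] -> miss, prune
  N10 x:[4,35] y:[65/2,41] z:[80/3,103/3] -> hit [65/2,103/3], descend [1, 9]
    N1 x:[8,35] y:[65/2,75/2] z:[80/3,98/3] -> hit [65/2,98/3] leaf, test {P3(miss), P11(miss)}
    N9 x:[4,9] y:[79/2,41] z:[80/3,103/3] -> miss, prune
  N12 x:[17,31] y:[47/2,67/2] z:[83/3,100/3] -> hit [83/3,31], descend [2, 5]
    N2 x:[17,27] y:[29,67/2] z:[83/3,100/3] -> miss, prune
    N5 x:[18,31] y:[47/2,29] z:[30,32] -> miss, prune

11 AABB tests over nodes [0, 7, 8, 6, 11, 10, 1, 9, 12, 2, 5]; 2 leaves entered; closest P6.

== RESULT ==
2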